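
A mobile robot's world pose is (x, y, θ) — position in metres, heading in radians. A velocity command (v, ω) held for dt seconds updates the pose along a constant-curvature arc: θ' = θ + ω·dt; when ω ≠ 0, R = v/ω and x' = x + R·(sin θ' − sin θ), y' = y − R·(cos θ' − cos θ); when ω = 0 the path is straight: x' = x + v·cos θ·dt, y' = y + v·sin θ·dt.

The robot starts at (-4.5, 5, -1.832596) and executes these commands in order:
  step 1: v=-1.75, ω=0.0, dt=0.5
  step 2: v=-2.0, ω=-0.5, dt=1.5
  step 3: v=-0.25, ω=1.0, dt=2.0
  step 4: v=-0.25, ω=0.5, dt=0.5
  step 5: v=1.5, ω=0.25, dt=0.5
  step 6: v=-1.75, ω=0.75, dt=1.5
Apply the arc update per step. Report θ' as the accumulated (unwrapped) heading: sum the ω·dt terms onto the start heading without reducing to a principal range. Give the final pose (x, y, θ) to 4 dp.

step 1: θ'=-1.8326 (straight) → pose (-4.2735, 5.8452, -1.8326)
step 2: θ'=-2.5826 (R=4.0000) → pose (-2.5312, 8.2011, -2.5826)
step 3: θ'=-0.5826 (R=-0.2500) → pose (-2.5262, 8.6218, -0.5826)
step 4: θ'=-0.3326 (R=-0.5000) → pose (-2.6381, 8.6768, -0.3326)
step 5: θ'=-0.2076 (R=6.0000) → pose (-1.9157, 8.4769, -0.2076)
step 6: θ'=0.9174 (R=-2.3333) → pose (-4.2494, 7.6120, 0.9174)

(-4.2494, 7.6120, 0.9174)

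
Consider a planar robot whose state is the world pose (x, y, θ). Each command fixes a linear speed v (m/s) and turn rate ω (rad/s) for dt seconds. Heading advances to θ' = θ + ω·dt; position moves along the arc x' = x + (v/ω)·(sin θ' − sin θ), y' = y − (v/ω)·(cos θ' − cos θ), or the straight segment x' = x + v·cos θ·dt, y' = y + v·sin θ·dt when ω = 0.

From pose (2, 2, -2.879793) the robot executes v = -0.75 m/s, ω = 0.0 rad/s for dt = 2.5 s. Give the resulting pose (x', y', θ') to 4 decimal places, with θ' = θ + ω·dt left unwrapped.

θ' = -2.8798 + 0.0·2.5 = -2.8798
ω = 0 → straight: x' = 2 + -0.75·cos(-2.8798)·2.5 = 3.8111
y' = 2 + -0.75·sin(-2.8798)·2.5 = 2.4853

(3.8111, 2.4853, -2.8798)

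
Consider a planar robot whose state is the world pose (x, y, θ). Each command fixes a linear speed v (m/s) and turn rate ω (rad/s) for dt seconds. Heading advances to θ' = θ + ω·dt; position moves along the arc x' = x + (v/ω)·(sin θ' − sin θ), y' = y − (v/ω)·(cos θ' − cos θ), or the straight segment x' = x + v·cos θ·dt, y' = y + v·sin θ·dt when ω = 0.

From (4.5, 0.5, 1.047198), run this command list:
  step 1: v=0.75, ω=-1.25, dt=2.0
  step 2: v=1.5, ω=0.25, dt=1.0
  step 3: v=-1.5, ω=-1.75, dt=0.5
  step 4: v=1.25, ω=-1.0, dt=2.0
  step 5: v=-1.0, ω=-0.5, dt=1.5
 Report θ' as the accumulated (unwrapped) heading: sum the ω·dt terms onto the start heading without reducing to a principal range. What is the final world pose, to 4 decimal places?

(4.3025, -2.0071, -4.8278)

step 1: θ'=-1.4528 (R=-0.6000) → pose (5.6154, 0.2706, -1.4528)
step 2: θ'=-1.2028 (R=6.0000) → pose (5.9754, -1.1815, -1.2028)
step 3: θ'=-2.0778 (R=0.8571) → pose (6.0259, -0.4570, -2.0778)
step 4: θ'=-4.0778 (R=-1.2500) → pose (3.9265, -0.5911, -4.0778)
step 5: θ'=-4.8278 (R=2.0000) → pose (4.3025, -2.0071, -4.8278)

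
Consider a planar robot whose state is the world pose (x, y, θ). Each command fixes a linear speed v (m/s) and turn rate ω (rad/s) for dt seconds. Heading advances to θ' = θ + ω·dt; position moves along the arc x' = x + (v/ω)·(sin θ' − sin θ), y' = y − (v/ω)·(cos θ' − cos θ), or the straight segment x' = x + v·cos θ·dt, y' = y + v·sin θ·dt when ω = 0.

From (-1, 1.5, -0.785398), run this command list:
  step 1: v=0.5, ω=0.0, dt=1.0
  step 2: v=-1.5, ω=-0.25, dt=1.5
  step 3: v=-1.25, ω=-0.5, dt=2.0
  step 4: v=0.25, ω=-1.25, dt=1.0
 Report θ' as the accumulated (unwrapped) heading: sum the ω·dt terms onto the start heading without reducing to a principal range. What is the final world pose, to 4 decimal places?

(-1.9104, 5.3011, -3.4104)

step 1: θ'=-0.7854 (straight) → pose (-0.6464, 1.1464, -0.7854)
step 2: θ'=-1.1604 (R=6.0000) → pose (-1.9056, 2.9952, -1.1604)
step 3: θ'=-2.1604 (R=2.5000) → pose (-1.6911, 5.3828, -2.1604)
step 4: θ'=-3.4104 (R=-0.2000) → pose (-1.9104, 5.3011, -3.4104)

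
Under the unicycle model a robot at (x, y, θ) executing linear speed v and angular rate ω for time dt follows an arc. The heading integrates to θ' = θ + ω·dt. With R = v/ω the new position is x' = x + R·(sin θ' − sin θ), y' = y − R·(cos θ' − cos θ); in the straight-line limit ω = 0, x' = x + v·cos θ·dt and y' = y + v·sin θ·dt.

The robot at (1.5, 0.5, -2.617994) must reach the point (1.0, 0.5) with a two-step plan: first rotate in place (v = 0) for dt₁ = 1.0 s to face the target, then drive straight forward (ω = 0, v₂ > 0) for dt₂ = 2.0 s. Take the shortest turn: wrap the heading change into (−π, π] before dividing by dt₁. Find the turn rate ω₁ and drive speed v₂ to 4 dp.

heading to target = atan2(0.5−0.5, 1−1.5) = 3.1416
Δθ = wrap(3.1416 − -2.6180) = -0.5236; ω₁ = Δθ/dt₁ = -0.5236
distance = √((1−1.5)² + (0.5−0.5)²) = 0.5000; v₂ = distance/dt₂ = 0.2500

ω₁ = -0.5236, v₂ = 0.2500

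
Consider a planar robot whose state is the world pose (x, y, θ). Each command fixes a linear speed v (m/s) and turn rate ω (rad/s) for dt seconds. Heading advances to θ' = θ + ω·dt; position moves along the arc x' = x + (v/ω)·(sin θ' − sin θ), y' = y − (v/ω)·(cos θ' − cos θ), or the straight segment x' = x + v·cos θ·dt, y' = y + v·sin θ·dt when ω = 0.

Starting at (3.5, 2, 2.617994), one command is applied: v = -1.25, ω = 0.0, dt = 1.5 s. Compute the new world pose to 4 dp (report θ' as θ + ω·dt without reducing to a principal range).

θ' = 2.6180 + 0.0·1.5 = 2.6180
ω = 0 → straight: x' = 3.5 + -1.25·cos(2.6180)·1.5 = 5.1238
y' = 2 + -1.25·sin(2.6180)·1.5 = 1.0625

(5.1238, 1.0625, 2.6180)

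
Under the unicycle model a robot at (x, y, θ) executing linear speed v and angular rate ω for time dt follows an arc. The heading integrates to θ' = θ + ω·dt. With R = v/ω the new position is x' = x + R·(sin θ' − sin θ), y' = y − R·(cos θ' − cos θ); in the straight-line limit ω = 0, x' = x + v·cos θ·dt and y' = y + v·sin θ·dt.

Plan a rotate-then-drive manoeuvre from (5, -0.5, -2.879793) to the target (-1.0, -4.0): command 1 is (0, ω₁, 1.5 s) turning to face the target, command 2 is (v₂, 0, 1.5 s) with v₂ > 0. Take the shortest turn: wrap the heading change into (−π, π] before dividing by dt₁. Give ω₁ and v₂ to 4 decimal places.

ω₁ = 0.1775, v₂ = 4.6308

heading to target = atan2(-4−-0.5, -1−5) = -2.6135
Δθ = wrap(-2.6135 − -2.8798) = 0.2663; ω₁ = Δθ/dt₁ = 0.1775
distance = √((-1−5)² + (-4−-0.5)²) = 6.9462; v₂ = distance/dt₂ = 4.6308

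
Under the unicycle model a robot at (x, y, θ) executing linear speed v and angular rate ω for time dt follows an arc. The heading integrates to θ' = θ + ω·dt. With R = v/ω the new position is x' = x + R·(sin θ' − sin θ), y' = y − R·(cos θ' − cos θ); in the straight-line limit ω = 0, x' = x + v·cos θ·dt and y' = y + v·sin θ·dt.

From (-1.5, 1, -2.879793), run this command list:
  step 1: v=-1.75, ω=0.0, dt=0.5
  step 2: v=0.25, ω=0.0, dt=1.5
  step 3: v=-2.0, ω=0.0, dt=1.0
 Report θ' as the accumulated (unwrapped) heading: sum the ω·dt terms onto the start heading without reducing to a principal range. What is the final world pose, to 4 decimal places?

(0.9148, 1.6470, -2.8798)

step 1: θ'=-2.8798 (straight) → pose (-0.6548, 1.2265, -2.8798)
step 2: θ'=-2.8798 (straight) → pose (-1.0170, 1.1294, -2.8798)
step 3: θ'=-2.8798 (straight) → pose (0.9148, 1.6470, -2.8798)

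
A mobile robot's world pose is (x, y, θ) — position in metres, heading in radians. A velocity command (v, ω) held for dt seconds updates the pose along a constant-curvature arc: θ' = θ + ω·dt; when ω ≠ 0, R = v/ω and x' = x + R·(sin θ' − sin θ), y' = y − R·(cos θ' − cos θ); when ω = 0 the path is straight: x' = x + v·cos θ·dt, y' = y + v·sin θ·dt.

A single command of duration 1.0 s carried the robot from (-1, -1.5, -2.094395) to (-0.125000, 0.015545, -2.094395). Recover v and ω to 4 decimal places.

Δθ = -2.094395 − -2.094395 = 0.000000
ω = Δθ/dt = 0.000000/1.0 = 0.0000
ω = 0 → v = (Δx·cos θ + Δy·sin θ)/dt = -1.7500

v = -1.7500, ω = 0.0000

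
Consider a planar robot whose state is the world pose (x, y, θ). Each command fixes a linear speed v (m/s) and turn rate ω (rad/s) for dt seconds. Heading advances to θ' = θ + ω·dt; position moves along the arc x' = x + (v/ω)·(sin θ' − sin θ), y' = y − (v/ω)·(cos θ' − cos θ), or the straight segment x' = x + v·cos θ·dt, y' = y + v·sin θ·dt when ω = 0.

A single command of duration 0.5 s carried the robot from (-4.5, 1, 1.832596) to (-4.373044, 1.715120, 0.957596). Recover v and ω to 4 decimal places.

v = 1.5000, ω = -1.7500

Δθ = 0.957596 − 1.832596 = -0.875000
ω = Δθ/dt = -0.875000/0.5 = -1.7500
R = −Δy/(cos θ' − cos θ) = -0.8571
v = R·ω = -0.8571·-1.7500 = 1.5000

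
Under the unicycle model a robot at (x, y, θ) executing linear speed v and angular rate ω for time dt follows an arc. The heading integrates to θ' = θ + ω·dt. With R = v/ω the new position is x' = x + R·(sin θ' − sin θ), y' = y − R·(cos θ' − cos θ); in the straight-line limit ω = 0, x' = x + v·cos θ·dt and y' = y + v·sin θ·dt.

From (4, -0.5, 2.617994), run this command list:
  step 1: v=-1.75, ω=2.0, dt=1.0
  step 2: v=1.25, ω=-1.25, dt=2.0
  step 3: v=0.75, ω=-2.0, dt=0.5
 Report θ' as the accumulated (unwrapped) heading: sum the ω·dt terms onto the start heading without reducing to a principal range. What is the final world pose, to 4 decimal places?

step 1: θ'=4.6180 (R=-0.8750) → pose (5.3086, 0.1753, 4.6180)
step 2: θ'=2.1180 (R=-1.0000) → pose (3.4591, -0.2507, 2.1180)
step 3: θ'=1.1180 (R=-0.3750) → pose (3.4421, 0.1084, 1.1180)

(3.4421, 0.1084, 1.1180)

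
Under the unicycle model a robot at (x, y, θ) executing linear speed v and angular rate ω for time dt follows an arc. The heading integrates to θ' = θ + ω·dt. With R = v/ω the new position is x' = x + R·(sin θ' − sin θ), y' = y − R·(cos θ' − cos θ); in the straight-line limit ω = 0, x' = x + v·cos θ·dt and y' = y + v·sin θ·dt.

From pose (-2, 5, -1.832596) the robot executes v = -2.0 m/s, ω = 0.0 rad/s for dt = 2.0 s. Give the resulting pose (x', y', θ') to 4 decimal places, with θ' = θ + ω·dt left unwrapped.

(-0.9647, 8.8637, -1.8326)

θ' = -1.8326 + 0.0·2.0 = -1.8326
ω = 0 → straight: x' = -2 + -2.0·cos(-1.8326)·2.0 = -0.9647
y' = 5 + -2.0·sin(-1.8326)·2.0 = 8.8637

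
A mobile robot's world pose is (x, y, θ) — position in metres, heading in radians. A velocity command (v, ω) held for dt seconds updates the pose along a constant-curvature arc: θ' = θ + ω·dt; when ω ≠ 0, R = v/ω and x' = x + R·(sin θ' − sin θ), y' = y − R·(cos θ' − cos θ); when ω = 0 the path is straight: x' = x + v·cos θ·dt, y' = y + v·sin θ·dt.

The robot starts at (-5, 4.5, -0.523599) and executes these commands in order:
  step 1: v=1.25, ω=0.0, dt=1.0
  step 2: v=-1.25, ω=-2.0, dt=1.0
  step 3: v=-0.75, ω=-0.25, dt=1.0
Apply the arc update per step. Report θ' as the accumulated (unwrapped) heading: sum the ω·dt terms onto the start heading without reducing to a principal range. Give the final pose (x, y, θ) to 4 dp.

step 1: θ'=-0.5236 (straight) → pose (-3.9175, 3.8750, -0.5236)
step 2: θ'=-2.5236 (R=0.6250) → pose (-3.9671, 4.9257, -2.5236)
step 3: θ'=-2.7736 (R=3.0000) → pose (-3.3081, 5.2797, -2.7736)

(-3.3081, 5.2797, -2.7736)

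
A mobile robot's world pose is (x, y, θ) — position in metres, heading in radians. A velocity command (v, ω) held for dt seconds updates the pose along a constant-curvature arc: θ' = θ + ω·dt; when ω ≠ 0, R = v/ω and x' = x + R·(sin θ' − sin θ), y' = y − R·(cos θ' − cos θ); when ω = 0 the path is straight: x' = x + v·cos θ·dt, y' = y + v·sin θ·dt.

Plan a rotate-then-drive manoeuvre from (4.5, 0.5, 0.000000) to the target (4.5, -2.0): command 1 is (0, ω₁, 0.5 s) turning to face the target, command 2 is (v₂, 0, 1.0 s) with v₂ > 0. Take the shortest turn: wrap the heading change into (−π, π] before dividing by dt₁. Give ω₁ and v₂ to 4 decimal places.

ω₁ = -3.1416, v₂ = 2.5000

heading to target = atan2(-2−0.5, 4.5−4.5) = -1.5708
Δθ = wrap(-1.5708 − 0.0000) = -1.5708; ω₁ = Δθ/dt₁ = -3.1416
distance = √((4.5−4.5)² + (-2−0.5)²) = 2.5000; v₂ = distance/dt₂ = 2.5000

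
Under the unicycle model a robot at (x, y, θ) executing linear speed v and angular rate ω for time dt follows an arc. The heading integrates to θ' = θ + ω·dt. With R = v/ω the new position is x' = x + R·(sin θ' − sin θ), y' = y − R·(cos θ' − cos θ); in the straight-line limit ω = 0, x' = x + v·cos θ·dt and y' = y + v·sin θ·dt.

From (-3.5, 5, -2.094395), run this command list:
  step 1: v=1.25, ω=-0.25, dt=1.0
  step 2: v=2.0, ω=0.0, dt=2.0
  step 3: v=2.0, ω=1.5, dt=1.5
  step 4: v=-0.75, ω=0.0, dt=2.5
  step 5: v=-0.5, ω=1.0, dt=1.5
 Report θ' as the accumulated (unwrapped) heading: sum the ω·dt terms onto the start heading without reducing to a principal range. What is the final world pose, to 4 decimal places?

(-8.6268, -1.3530, 1.4056)

step 1: θ'=-2.3444 (R=-5.0000) → pose (-4.2531, 4.0064, -2.3444)
step 2: θ'=-2.3444 (straight) → pose (-7.0480, 1.1448, -2.3444)
step 3: θ'=-0.0944 (R=1.3333) → pose (-6.2198, -1.1142, -0.0944)
step 4: θ'=-0.0944 (straight) → pose (-8.0864, -0.9375, -0.0944)
step 5: θ'=1.4056 (R=-0.5000) → pose (-8.6268, -1.3530, 1.4056)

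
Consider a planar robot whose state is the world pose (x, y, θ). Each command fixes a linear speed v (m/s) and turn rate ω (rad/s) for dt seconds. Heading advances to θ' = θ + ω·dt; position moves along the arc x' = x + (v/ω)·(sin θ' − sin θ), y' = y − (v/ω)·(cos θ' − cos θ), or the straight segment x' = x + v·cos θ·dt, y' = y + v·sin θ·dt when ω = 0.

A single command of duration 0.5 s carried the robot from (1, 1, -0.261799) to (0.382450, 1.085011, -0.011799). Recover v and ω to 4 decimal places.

v = -1.2500, ω = 0.5000

Δθ = -0.011799 − -0.261799 = 0.250000
ω = Δθ/dt = 0.250000/0.5 = 0.5000
R = Δx/(sin θ' − sin θ) = -2.5000
v = R·ω = -2.5000·0.5000 = -1.2500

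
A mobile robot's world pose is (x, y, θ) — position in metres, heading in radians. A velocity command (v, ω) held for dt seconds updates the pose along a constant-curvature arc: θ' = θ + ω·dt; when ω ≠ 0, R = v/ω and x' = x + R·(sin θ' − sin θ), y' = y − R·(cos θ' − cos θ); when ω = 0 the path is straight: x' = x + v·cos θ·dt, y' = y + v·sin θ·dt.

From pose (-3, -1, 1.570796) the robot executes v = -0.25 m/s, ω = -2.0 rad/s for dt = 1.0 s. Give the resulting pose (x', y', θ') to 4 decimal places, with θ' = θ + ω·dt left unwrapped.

(-3.1770, -1.1137, -0.4292)

θ' = 1.5708 + -2.0·1.0 = -0.4292
R = v/ω = -0.25/-2.0 = 0.1250
x' = -3 + 0.1250·(sin -0.4292 − sin 1.5708) = -3.1770
y' = -1 − 0.1250·(cos -0.4292 − cos 1.5708) = -1.1137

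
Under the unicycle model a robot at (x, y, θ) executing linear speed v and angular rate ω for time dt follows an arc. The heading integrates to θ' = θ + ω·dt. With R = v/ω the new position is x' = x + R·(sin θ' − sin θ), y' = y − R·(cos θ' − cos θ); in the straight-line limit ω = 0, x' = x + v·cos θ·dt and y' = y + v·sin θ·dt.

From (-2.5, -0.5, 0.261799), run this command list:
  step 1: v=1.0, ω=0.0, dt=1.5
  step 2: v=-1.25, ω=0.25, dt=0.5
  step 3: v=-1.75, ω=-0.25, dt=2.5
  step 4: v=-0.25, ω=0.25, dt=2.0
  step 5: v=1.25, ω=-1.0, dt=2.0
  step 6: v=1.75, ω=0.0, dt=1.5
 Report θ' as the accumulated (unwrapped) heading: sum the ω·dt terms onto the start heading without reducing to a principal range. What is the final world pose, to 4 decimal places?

step 1: θ'=0.2618 (straight) → pose (-1.0511, -0.1118, 0.2618)
step 2: θ'=0.3868 (R=-5.0000) → pose (-1.6431, -0.3108, 0.3868)
step 3: θ'=-0.2382 (R=7.0000) → pose (-5.9354, -0.6303, -0.2382)
step 4: θ'=0.2618 (R=-1.0000) → pose (-6.4302, -0.6361, 0.2618)
step 5: θ'=-1.7382 (R=-1.2500) → pose (-4.8741, -2.0518, -1.7382)
step 6: θ'=-1.7382 (straight) → pose (-5.3115, -4.6401, -1.7382)

(-5.3115, -4.6401, -1.7382)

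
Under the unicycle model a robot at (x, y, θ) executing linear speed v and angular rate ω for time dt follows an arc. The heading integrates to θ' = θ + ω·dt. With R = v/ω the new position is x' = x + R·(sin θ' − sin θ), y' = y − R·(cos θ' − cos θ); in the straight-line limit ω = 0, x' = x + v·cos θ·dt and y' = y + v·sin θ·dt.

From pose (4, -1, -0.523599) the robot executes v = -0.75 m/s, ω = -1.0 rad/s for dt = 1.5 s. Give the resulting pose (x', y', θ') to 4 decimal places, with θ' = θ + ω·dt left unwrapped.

(3.7006, -0.0224, -2.0236)

θ' = -0.5236 + -1.0·1.5 = -2.0236
R = v/ω = -0.75/-1.0 = 0.7500
x' = 4 + 0.7500·(sin -2.0236 − sin -0.5236) = 3.7006
y' = -1 − 0.7500·(cos -2.0236 − cos -0.5236) = -0.0224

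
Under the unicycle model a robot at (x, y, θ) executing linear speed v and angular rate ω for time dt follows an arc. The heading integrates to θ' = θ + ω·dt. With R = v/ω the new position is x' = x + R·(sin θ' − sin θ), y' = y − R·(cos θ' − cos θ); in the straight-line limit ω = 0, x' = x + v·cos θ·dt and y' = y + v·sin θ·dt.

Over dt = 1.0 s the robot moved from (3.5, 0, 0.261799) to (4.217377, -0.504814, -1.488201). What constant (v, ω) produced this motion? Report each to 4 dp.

Δθ = -1.488201 − 0.261799 = -1.750000
ω = Δθ/dt = -1.750000/1.0 = -1.7500
R = Δx/(sin θ' − sin θ) = -0.5714
v = R·ω = -0.5714·-1.7500 = 1.0000

v = 1.0000, ω = -1.7500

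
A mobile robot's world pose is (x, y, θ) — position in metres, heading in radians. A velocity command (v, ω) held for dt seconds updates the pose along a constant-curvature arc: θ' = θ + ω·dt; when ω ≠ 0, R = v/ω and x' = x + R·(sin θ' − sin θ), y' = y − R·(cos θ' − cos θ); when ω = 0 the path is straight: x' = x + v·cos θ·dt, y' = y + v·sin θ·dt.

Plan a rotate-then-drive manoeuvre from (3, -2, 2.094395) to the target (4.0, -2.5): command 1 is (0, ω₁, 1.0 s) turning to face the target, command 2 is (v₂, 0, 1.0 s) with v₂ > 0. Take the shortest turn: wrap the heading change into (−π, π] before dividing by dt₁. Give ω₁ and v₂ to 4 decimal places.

heading to target = atan2(-2.5−-2, 4−3) = -0.4636
Δθ = wrap(-0.4636 − 2.0944) = -2.5580; ω₁ = Δθ/dt₁ = -2.5580
distance = √((4−3)² + (-2.5−-2)²) = 1.1180; v₂ = distance/dt₂ = 1.1180

ω₁ = -2.5580, v₂ = 1.1180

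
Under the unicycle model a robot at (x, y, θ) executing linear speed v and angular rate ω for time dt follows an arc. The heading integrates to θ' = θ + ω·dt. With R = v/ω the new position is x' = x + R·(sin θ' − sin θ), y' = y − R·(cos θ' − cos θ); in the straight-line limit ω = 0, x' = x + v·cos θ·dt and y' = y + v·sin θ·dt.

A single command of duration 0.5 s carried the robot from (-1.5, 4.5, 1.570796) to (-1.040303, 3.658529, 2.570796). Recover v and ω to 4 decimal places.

Δθ = 2.570796 − 1.570796 = 1.000000
ω = Δθ/dt = 1.000000/0.5 = 2.0000
R = −Δy/(cos θ' − cos θ) = -1.0000
v = R·ω = -1.0000·2.0000 = -2.0000

v = -2.0000, ω = 2.0000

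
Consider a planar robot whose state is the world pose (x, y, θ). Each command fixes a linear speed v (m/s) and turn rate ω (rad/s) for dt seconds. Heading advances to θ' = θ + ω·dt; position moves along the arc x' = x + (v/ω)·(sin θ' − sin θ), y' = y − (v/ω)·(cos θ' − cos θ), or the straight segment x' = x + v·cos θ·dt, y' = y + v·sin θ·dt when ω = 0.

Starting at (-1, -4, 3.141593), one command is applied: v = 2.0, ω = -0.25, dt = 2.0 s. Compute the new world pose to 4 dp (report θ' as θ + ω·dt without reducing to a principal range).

(-4.8354, -3.0207, 2.6416)

θ' = 3.1416 + -0.25·2.0 = 2.6416
R = v/ω = 2.0/-0.25 = -8.0000
x' = -1 + -8.0000·(sin 2.6416 − sin 3.1416) = -4.8354
y' = -4 − -8.0000·(cos 2.6416 − cos 3.1416) = -3.0207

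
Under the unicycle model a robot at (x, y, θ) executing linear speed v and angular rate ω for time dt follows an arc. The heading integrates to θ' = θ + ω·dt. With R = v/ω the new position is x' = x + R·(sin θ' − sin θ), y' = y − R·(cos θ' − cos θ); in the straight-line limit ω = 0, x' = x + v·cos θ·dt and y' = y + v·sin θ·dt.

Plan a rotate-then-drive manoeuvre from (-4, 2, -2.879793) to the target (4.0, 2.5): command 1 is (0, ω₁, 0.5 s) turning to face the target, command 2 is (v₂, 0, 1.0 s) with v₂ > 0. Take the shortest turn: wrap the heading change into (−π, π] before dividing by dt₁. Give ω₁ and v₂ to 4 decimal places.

ω₁ = 5.8844, v₂ = 8.0156

heading to target = atan2(2.5−2, 4−-4) = 0.0624
Δθ = wrap(0.0624 − -2.8798) = 2.9422; ω₁ = Δθ/dt₁ = 5.8844
distance = √((4−-4)² + (2.5−2)²) = 8.0156; v₂ = distance/dt₂ = 8.0156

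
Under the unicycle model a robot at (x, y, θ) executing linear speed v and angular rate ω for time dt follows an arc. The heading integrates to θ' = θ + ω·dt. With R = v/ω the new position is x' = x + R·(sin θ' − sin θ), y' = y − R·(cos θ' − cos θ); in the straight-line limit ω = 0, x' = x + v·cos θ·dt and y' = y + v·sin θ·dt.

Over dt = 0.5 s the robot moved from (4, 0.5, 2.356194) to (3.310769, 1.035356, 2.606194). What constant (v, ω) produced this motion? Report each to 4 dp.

Δθ = 2.606194 − 2.356194 = 0.250000
ω = Δθ/dt = 0.250000/0.5 = 0.5000
R = Δx/(sin θ' − sin θ) = 3.5000
v = R·ω = 3.5000·0.5000 = 1.7500

v = 1.7500, ω = 0.5000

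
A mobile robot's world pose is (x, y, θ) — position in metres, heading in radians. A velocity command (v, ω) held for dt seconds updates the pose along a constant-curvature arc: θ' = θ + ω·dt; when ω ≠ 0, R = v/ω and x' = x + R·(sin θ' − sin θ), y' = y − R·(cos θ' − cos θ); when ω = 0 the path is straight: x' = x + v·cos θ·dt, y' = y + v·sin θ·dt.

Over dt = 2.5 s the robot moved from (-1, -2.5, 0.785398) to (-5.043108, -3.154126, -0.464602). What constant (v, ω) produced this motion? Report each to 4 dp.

Δθ = -0.464602 − 0.785398 = -1.250000
ω = Δθ/dt = -1.250000/2.5 = -0.5000
R = Δx/(sin θ' − sin θ) = 3.5000
v = R·ω = 3.5000·-0.5000 = -1.7500

v = -1.7500, ω = -0.5000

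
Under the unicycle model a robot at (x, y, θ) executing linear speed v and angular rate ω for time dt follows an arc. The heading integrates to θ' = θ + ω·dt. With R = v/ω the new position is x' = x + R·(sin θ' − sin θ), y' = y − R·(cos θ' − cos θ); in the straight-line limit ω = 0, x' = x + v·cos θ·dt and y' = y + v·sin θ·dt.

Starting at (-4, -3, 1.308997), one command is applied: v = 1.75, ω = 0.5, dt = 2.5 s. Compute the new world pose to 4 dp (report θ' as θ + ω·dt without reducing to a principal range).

θ' = 1.3090 + 0.5·2.5 = 2.5590
R = v/ω = 1.75/0.5 = 3.5000
x' = -4 + 3.5000·(sin 2.5590 − sin 1.3090) = -5.4551
y' = -3 − 3.5000·(cos 2.5590 − cos 1.3090) = 0.8285

(-5.4551, 0.8285, 2.5590)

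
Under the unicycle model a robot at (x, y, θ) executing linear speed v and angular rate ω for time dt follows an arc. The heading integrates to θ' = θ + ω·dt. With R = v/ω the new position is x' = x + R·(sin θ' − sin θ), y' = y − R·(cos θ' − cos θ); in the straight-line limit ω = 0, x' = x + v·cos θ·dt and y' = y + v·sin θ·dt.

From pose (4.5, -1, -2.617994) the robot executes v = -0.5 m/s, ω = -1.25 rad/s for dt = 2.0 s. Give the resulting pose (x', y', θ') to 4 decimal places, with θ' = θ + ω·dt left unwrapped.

(5.0675, -1.5042, -5.1180)

θ' = -2.6180 + -1.25·2.0 = -5.1180
R = v/ω = -0.5/-1.25 = 0.4000
x' = 4.5 + 0.4000·(sin -5.1180 − sin -2.6180) = 5.0675
y' = -1 − 0.4000·(cos -5.1180 − cos -2.6180) = -1.5042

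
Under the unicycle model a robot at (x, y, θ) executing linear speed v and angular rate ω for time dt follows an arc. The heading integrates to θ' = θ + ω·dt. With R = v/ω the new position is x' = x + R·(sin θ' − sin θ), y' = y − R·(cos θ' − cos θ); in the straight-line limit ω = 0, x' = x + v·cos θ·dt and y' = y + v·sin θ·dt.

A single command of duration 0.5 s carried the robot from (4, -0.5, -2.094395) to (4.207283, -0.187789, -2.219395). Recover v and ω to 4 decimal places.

Δθ = -2.219395 − -2.094395 = -0.125000
ω = Δθ/dt = -0.125000/0.5 = -0.2500
R = −Δy/(cos θ' − cos θ) = 3.0000
v = R·ω = 3.0000·-0.2500 = -0.7500

v = -0.7500, ω = -0.2500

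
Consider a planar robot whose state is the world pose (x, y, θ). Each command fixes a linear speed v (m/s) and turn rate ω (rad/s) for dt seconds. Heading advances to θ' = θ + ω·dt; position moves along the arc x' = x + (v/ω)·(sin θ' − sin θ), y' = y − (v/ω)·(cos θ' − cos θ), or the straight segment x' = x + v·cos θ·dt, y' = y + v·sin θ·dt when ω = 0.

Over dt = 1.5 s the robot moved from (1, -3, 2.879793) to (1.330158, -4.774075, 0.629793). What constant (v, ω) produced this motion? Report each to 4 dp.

v = -1.5000, ω = -1.5000

Δθ = 0.629793 − 2.879793 = -2.250000
ω = Δθ/dt = -2.250000/1.5 = -1.5000
R = −Δy/(cos θ' − cos θ) = 1.0000
v = R·ω = 1.0000·-1.5000 = -1.5000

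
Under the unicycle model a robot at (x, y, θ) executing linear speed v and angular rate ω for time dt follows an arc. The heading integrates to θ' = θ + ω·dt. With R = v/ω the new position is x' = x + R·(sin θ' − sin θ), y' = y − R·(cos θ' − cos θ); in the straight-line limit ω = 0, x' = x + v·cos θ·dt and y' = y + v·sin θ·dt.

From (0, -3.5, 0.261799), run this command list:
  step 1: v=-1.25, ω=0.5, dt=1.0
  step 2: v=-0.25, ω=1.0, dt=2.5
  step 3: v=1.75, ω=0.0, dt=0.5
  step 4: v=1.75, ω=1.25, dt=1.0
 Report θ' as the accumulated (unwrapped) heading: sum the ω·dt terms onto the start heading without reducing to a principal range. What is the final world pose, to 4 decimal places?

step 1: θ'=0.7618 (R=-2.5000) → pose (-1.0785, -4.1058, 0.7618)
step 2: θ'=3.2618 (R=-0.2500) → pose (-0.8760, -4.5349, 3.2618)
step 3: θ'=3.2618 (straight) → pose (-1.7447, -4.6398, 3.2618)
step 4: θ'=4.5118 (R=1.4000) → pose (-2.9487, -5.7508, 4.5118)

(-2.9487, -5.7508, 4.5118)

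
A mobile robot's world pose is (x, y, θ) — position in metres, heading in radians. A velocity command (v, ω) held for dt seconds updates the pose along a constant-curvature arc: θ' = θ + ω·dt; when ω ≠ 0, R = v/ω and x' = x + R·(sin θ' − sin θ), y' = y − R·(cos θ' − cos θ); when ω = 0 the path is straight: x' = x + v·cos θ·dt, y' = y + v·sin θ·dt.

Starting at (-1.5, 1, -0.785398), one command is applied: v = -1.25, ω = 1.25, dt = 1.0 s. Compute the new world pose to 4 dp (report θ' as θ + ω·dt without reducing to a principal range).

θ' = -0.7854 + 1.25·1.0 = 0.4646
R = v/ω = -1.25/1.25 = -1.0000
x' = -1.5 + -1.0000·(sin 0.4646 − sin -0.7854) = -2.6552
y' = 1 − -1.0000·(cos 0.4646 − cos -0.7854) = 1.1869

(-2.6552, 1.1869, 0.4646)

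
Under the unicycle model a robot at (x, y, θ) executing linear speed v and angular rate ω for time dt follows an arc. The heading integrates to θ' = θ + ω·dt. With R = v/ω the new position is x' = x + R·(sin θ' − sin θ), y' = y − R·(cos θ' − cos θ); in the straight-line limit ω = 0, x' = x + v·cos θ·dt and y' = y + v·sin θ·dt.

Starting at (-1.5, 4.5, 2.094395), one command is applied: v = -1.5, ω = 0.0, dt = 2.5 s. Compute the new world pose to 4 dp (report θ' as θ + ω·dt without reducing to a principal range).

(0.3750, 1.2524, 2.0944)

θ' = 2.0944 + 0.0·2.5 = 2.0944
ω = 0 → straight: x' = -1.5 + -1.5·cos(2.0944)·2.5 = 0.3750
y' = 4.5 + -1.5·sin(2.0944)·2.5 = 1.2524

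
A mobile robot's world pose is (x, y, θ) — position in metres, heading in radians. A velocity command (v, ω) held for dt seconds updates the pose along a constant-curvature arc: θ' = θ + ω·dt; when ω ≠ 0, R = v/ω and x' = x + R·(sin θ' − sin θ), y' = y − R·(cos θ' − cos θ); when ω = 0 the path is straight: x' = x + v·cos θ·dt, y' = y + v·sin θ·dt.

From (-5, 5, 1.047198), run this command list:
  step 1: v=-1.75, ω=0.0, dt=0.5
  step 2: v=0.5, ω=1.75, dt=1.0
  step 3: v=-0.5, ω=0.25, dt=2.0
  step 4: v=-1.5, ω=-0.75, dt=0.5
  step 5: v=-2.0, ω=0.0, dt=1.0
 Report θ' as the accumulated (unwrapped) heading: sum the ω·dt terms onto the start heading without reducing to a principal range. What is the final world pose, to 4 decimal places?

(-1.9060, 4.1017, 2.9222)

step 1: θ'=1.0472 (straight) → pose (-5.4375, 4.2422, 1.0472)
step 2: θ'=2.7972 (R=0.2857) → pose (-5.5885, 4.6540, 2.7972)
step 3: θ'=3.2972 (R=-2.0000) → pose (-4.6033, 4.5607, 3.2972)
step 4: θ'=2.9222 (R=2.0000) → pose (-3.8580, 4.5370, 2.9222)
step 5: θ'=2.9222 (straight) → pose (-1.9060, 4.1017, 2.9222)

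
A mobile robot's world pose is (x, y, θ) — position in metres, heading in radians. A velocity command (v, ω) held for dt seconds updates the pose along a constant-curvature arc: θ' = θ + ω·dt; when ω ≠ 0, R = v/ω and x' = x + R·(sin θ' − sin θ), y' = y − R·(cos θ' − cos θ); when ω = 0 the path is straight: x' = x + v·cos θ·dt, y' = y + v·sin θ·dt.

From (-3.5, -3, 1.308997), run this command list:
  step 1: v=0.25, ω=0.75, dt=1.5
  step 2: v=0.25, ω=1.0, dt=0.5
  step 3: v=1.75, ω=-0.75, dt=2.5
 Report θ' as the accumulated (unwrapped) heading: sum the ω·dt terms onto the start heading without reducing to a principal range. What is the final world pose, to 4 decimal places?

step 1: θ'=2.4340 (R=0.3333) → pose (-3.6053, -2.6604, 2.4340)
step 2: θ'=2.9340 (R=0.2500) → pose (-3.7163, -2.6058, 2.9340)
step 3: θ'=1.0590 (R=-2.3333) → pose (-5.2697, 0.8202, 1.0590)

(-5.2697, 0.8202, 1.0590)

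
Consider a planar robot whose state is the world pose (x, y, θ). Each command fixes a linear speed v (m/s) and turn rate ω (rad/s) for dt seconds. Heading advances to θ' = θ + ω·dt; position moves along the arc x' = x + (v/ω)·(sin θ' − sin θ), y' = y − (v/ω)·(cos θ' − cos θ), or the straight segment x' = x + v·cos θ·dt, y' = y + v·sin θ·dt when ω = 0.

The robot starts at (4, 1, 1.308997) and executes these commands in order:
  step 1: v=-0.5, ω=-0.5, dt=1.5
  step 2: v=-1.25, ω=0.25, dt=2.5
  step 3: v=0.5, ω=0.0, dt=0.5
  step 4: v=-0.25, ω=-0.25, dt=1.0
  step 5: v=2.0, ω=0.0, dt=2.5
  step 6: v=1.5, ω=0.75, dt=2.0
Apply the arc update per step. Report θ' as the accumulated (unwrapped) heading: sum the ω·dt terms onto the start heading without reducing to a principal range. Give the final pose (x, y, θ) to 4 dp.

step 1: θ'=0.5590 (R=1.0000) → pose (3.5644, 0.4110, 0.5590)
step 2: θ'=1.1840 (R=-5.0000) → pose (1.5855, -1.9418, 1.1840)
step 3: θ'=1.1840 (straight) → pose (1.6798, -1.7102, 1.1840)
step 4: θ'=0.9340 (R=1.0000) → pose (1.5577, -1.9276, 0.9340)
step 5: θ'=0.9340 (straight) → pose (4.5308, 2.0924, 0.9340)
step 6: θ'=2.4340 (R=2.0000) → pose (4.2228, 4.8015, 2.4340)

(4.2228, 4.8015, 2.4340)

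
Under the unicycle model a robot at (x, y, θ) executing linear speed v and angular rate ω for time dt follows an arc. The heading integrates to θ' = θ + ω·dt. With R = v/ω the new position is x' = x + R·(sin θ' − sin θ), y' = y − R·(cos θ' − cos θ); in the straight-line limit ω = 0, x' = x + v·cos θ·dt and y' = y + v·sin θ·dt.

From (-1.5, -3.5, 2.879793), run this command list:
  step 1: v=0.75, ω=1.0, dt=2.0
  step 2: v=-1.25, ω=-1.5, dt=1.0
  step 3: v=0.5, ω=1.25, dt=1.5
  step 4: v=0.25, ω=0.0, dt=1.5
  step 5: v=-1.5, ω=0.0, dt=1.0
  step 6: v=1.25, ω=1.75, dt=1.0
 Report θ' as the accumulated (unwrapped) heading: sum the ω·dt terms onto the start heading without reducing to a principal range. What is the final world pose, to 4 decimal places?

(-1.5539, -3.1999, 7.0048)

step 1: θ'=4.8798 (R=0.7500) → pose (-2.4336, -4.3494, 4.8798)
step 2: θ'=3.3798 (R=0.8333) → pose (-1.8086, -3.4008, 3.3798)
step 3: θ'=5.2548 (R=0.4000) → pose (-2.0568, -3.9959, 5.2548)
step 4: θ'=5.2548 (straight) → pose (-1.8632, -4.3171, 5.2548)
step 5: θ'=5.2548 (straight) → pose (-2.6375, -3.0324, 5.2548)
step 6: θ'=7.0048 (R=0.7143) → pose (-1.5539, -3.1999, 7.0048)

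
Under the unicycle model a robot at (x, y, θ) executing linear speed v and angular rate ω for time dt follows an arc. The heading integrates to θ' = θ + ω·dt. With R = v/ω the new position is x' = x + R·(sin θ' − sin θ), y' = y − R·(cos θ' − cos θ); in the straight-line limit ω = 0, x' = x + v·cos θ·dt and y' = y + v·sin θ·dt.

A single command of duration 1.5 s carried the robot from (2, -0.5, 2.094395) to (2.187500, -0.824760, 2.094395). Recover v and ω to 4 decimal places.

Δθ = 2.094395 − 2.094395 = 0.000000
ω = Δθ/dt = 0.000000/1.5 = 0.0000
ω = 0 → v = (Δx·cos θ + Δy·sin θ)/dt = -0.2500

v = -0.2500, ω = 0.0000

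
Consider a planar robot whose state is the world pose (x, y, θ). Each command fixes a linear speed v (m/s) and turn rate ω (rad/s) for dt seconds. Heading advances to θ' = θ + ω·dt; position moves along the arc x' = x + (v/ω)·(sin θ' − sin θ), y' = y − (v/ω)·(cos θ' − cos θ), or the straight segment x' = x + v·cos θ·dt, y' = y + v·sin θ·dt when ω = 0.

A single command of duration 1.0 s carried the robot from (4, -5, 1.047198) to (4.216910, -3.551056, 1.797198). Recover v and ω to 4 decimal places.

v = 1.5000, ω = 0.7500

Δθ = 1.797198 − 1.047198 = 0.750000
ω = Δθ/dt = 0.750000/1.0 = 0.7500
R = −Δy/(cos θ' − cos θ) = 2.0000
v = R·ω = 2.0000·0.7500 = 1.5000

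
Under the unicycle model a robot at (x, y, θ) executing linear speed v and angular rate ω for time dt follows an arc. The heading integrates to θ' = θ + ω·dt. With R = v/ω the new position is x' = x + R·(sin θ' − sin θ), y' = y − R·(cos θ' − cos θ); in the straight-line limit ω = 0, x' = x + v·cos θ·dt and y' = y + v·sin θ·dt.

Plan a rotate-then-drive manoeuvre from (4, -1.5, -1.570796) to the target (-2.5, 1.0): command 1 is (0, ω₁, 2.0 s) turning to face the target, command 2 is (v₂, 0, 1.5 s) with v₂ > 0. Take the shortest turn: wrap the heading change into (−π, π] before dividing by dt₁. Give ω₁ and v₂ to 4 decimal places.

ω₁ = -0.9690, v₂ = 4.6428

heading to target = atan2(1−-1.5, -2.5−4) = 2.7744
Δθ = wrap(2.7744 − -1.5708) = -1.9380; ω₁ = Δθ/dt₁ = -0.9690
distance = √((-2.5−4)² + (1−-1.5)²) = 6.9642; v₂ = distance/dt₂ = 4.6428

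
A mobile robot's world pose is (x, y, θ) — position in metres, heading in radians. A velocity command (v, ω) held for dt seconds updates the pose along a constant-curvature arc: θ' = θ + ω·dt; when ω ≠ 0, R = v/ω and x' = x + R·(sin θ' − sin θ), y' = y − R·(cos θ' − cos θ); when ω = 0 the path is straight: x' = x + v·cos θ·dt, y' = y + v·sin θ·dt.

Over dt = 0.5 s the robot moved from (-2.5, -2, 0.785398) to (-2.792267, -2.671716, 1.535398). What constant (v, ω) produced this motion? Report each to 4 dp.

v = -1.5000, ω = 1.5000

Δθ = 1.535398 − 0.785398 = 0.750000
ω = Δθ/dt = 0.750000/0.5 = 1.5000
R = −Δy/(cos θ' − cos θ) = -1.0000
v = R·ω = -1.0000·1.5000 = -1.5000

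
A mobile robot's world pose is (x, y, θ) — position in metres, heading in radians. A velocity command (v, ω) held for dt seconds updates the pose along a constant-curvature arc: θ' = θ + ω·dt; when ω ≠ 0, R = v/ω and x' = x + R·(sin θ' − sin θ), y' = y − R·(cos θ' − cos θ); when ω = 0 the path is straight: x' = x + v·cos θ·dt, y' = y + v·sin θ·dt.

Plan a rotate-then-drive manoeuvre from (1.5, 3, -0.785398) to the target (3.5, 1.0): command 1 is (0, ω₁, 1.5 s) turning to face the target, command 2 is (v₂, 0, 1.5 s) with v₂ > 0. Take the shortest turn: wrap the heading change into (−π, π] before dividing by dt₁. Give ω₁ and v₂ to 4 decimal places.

heading to target = atan2(1−3, 3.5−1.5) = -0.7854
Δθ = wrap(-0.7854 − -0.7854) = 0.0000; ω₁ = Δθ/dt₁ = 0.0000
distance = √((3.5−1.5)² + (1−3)²) = 2.8284; v₂ = distance/dt₂ = 1.8856

ω₁ = 0.0000, v₂ = 1.8856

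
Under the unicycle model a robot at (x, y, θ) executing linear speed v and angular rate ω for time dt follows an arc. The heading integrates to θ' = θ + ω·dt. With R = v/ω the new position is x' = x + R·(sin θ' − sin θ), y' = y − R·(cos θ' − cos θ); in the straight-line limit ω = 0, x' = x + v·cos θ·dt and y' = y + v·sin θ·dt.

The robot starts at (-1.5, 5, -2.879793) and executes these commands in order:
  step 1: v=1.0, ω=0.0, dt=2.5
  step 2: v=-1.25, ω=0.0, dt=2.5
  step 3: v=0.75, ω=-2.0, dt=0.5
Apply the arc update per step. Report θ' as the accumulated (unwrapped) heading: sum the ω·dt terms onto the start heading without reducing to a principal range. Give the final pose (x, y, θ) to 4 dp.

step 1: θ'=-2.8798 (straight) → pose (-3.9148, 4.3530, -2.8798)
step 2: θ'=-2.8798 (straight) → pose (-0.8963, 5.1618, -2.8798)
step 3: θ'=-3.8798 (R=-0.3750) → pose (-1.2457, 5.2466, -3.8798)

(-1.2457, 5.2466, -3.8798)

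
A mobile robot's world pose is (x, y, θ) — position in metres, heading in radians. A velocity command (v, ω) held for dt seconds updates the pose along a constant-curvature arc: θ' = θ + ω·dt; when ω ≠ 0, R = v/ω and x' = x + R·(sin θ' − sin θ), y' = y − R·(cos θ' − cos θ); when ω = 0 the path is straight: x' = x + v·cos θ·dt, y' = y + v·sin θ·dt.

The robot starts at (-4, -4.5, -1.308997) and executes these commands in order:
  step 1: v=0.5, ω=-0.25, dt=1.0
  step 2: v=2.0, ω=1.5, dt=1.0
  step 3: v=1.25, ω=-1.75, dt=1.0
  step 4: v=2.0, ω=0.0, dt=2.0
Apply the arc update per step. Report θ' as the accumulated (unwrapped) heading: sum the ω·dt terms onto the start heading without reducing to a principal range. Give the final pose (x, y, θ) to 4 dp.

step 1: θ'=-1.5590 (R=-2.0000) → pose (-3.9320, -4.9940, -1.5590)
step 2: θ'=-0.0590 (R=1.3333) → pose (-2.6774, -6.3093, -0.0590)
step 3: θ'=-1.8090 (R=-0.7143) → pose (-2.0254, -7.1909, -1.8090)
step 4: θ'=-1.8090 (straight) → pose (-2.9692, -11.0780, -1.8090)

(-2.9692, -11.0780, -1.8090)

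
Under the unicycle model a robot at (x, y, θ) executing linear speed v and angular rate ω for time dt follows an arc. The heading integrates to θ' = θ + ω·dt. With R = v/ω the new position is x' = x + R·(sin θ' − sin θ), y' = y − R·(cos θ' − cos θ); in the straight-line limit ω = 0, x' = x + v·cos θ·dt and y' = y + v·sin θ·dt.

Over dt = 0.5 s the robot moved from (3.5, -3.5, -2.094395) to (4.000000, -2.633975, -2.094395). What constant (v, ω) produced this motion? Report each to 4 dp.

v = -2.0000, ω = 0.0000

Δθ = -2.094395 − -2.094395 = 0.000000
ω = Δθ/dt = 0.000000/0.5 = 0.0000
ω = 0 → v = (Δx·cos θ + Δy·sin θ)/dt = -2.0000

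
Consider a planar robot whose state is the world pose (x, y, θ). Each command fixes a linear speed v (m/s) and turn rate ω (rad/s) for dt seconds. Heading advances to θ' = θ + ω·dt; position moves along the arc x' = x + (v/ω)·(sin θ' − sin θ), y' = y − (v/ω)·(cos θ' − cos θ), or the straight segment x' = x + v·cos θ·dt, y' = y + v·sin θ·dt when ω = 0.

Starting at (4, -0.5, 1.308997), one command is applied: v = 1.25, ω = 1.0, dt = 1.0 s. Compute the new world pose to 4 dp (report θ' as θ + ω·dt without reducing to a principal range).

θ' = 1.3090 + 1.0·1.0 = 2.3090
R = v/ω = 1.25/1.0 = 1.2500
x' = 4 + 1.2500·(sin 2.3090 − sin 1.3090) = 3.7172
y' = -0.5 − 1.2500·(cos 2.3090 − cos 1.3090) = 0.6647

(3.7172, 0.6647, 2.3090)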